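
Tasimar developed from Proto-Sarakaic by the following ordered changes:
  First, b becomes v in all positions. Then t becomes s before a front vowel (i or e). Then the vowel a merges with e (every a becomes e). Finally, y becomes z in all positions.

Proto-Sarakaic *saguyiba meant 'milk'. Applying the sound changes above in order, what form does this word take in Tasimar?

seguzive

Tasimar: start from *saguyiba.
  rule 1 (unconditioned shift): saguyiba → saguyiva
  rule 2: no change — saguyiva
  rule 3 (vowel merger): saguyiva → seguyive
  rule 4 (unconditioned shift): seguyive → seguzive
  ⇒ Tasimar seguzive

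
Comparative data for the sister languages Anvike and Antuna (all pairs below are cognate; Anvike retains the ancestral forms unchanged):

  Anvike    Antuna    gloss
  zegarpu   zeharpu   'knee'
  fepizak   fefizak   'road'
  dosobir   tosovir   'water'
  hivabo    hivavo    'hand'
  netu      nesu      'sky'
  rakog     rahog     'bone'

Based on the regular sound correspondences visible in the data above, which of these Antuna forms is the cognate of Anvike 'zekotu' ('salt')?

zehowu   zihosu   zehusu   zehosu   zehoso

zehosu

rakog ~ rahog — Anvike k corresponds to Antuna h between vowels (before a back vowel).
netu ~ nesu — Anvike t corresponds to Antuna s between vowels (before a back vowel).
Applying these to Anvike 'zekotu':
  zekotu → zehotu   (k→h between vowels (before a back vowel))
  zehotu → zehosu   (t→s between vowels (before a back vowel))
So the Antuna cognate is 'zehosu'.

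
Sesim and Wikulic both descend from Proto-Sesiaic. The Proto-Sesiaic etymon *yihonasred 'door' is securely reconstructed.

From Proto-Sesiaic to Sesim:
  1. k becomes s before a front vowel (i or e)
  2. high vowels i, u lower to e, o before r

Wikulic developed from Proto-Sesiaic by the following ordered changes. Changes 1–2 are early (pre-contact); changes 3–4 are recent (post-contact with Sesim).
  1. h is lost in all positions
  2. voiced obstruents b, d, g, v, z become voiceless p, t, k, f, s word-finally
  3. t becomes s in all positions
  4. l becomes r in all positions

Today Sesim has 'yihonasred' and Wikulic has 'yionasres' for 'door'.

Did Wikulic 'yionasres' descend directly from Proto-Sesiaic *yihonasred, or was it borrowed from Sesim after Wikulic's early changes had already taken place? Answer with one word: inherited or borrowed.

If inherited, *yihonasred would pass through all of Wikulic's changes:
Wikulic: *yihonasred > yionasred > yionasret > yionasres  (by h-loss, final devoicing, unconditioned shift)
If borrowed from Sesim 'yihonasred' after the early changes, it would undergo only the recent ones:
  rule 3 (unconditioned shift): no change (yihonasred)
  rule 4 (unconditioned shift): no change (yihonasred)
  ⇒ as a loan: yihonasred
Wikulic 'yionasres' matches the inherited outcome exactly, so it is an inherited cognate, not a loan.

inherited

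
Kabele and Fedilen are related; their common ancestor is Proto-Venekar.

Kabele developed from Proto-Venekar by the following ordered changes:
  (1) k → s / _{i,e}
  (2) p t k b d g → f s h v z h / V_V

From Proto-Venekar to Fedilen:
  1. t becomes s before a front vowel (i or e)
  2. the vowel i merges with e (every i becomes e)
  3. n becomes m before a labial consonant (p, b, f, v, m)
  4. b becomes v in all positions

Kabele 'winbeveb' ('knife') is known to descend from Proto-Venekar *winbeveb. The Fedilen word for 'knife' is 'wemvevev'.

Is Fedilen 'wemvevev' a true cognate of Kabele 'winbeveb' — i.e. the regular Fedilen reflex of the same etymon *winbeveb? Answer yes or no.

yes

Derive the expected Fedilen reflex of *winbeveb:
Fedilen: *winbeveb > wenbeveb > wembeveb > wemvevev  (by vowel merger, nasal place assimilation, unconditioned shift)
Fedilen 'wemvevev' matches the regular reflex exactly, so the pair is cognate.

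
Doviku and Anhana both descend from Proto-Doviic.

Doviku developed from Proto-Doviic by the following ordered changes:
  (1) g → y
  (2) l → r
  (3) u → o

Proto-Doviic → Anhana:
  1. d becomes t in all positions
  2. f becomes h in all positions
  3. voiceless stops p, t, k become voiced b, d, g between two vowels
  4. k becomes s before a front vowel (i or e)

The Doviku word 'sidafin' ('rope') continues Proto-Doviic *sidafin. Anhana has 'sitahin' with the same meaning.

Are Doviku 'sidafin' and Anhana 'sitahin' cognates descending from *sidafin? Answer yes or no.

Derive the expected Anhana reflex of *sidafin:
Anhana: *sidafin
  sidafin → sitafin   [unconditioned shift]
  sitafin → sitahin   [unconditioned shift]
  sitahin → sidahin   [intervocalic voicing]
  sidahin (rule 4 does not apply)
  giving Anhana sidahin.
The regular Anhana reflex would be 'sidahin', but the attested form is 'sitahin'. The correspondence is irregular, so they are not cognates (the Anhana form has a different source).

no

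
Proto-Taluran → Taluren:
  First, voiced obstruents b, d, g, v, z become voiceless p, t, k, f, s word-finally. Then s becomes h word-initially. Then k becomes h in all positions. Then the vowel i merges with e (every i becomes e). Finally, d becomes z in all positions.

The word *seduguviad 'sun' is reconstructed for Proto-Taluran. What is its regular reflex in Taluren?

hezuguveat

Taluren: start from *seduguviad.
  rule 1 (final devoicing): seduguviad → seduguviat
  rule 2 (debuccalisation): seduguviat → heduguviat
  rule 3: no change — heduguviat
  rule 4 (vowel merger): heduguviat → heduguveat
  rule 5 (unconditioned shift): heduguveat → hezuguveat
  ⇒ Taluren hezuguveat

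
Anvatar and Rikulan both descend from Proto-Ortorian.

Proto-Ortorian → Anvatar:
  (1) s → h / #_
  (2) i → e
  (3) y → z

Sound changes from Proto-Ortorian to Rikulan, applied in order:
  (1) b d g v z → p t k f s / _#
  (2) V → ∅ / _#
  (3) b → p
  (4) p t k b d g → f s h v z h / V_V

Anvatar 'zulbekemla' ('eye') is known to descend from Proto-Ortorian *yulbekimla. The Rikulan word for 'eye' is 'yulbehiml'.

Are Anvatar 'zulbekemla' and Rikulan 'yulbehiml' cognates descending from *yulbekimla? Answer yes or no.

Derive the expected Rikulan reflex of *yulbekimla:
Rikulan: *yulbekimla
  yulbekimla (rule 1 does not apply)
  yulbekimla → yulbekiml   [apocope]
  yulbekiml → yulpekiml   [unconditioned shift]
  yulpekiml → yulpehiml   [intervocalic lenition]
  giving Rikulan yulpehiml.
The regular Rikulan reflex would be 'yulpehiml', but the attested form is 'yulbehiml'. The correspondence is irregular, so they are not cognates (the Rikulan form has a different source).

no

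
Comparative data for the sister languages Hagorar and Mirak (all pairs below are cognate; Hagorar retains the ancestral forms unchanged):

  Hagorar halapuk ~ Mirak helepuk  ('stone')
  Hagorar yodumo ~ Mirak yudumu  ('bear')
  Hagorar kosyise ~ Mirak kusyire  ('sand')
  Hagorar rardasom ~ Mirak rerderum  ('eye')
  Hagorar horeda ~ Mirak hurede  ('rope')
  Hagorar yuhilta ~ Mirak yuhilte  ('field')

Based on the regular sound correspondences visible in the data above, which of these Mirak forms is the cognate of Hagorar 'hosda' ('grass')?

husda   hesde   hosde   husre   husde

husde

yodumo ~ yudumu, kosyise ~ kusyire — Hagorar o corresponds to Mirak u after a consonant, before a consonant other than r, m, n, p, b, f, v.
horeda ~ hurede, yuhilta ~ yuhilte — Hagorar a corresponds to Mirak e word-finally.
Applying these to Hagorar 'hosda':
  hosda → husda   (o→u after a consonant, before a consonant other than r, m, n, p, b, f, v)
  husda → husde   (a→e word-finally)
So the Mirak cognate is 'husde'.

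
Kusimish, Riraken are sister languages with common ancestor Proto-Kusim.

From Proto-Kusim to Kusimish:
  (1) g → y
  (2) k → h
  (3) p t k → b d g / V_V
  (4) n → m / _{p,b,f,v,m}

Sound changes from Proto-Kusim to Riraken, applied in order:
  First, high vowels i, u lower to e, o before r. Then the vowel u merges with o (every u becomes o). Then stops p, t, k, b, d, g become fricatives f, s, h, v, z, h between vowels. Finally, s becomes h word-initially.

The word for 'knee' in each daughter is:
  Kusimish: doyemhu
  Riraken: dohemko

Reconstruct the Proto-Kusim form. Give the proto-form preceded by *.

Position 7: Kusimish has u, Riraken has o. Kusimish preserves u here (none of its changes turn any other segment into u), so the proto-segment is *u.
Position 6: Kusimish has h, Riraken has k. Riraken preserves k here (none of its changes turn any other segment into k), so the proto-segment is *k.
Position 3: Kusimish has y, Riraken has h. Taking the neighbouring segments as reconstructed: Kusimish y could go back to *g or *y; Riraken h could go back to *k or *g or *h — the one source consistent with every daughter is *g.
The remaining positions agree across the daughters. Check the candidate against every language:
Kusimish: start from *dogemku.
  rule 1 (unconditioned shift): dogemku → doyemku
  rule 2 (unconditioned shift): doyemku → doyemhu
  rule 3: no change — doyemhu
  rule 4: no change — doyemhu
  ⇒ Kusimish doyemhu
Riraken: start from *dogemku.
  rule 1: no change — dogemku
  rule 2 (vowel merger): dogemku → dogemko
  rule 3 (intervocalic lenition): dogemko → dohemko
  rule 4: no change — dohemko
  ⇒ Riraken dohemko
Only *dogemku yields all of Kusimish doyemhu, Riraken dohemko.

*dogemku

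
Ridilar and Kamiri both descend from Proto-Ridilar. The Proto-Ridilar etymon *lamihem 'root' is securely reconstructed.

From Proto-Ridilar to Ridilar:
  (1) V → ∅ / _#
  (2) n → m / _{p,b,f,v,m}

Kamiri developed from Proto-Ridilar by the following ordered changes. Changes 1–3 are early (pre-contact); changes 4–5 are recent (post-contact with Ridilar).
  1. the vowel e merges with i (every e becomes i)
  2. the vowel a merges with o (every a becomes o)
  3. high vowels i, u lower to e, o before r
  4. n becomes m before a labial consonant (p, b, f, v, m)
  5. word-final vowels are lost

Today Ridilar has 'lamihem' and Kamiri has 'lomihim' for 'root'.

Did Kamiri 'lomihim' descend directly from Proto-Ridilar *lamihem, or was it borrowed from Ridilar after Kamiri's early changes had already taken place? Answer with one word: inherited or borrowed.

If inherited, *lamihem would pass through all of Kamiri's changes:
Kamiri: start from *lamihem.
  rule 1 (vowel merger): lamihem → lamihim
  rule 2 (vowel merger): lamihim → lomihim
  rule 3: no change — lomihim
  rule 4: no change — lomihim
  rule 5: no change — lomihim
  ⇒ Kamiri lomihim
If borrowed from Ridilar 'lamihem' after the early changes, it would undergo only the recent ones:
  rule 4 (nasal place assimilation): no change (lamihem)
  rule 5 (apocope): no change (lamihem)
  ⇒ as a loan: lamihem
Kamiri 'lomihim' matches the inherited outcome exactly, so it is an inherited cognate, not a loan.

inherited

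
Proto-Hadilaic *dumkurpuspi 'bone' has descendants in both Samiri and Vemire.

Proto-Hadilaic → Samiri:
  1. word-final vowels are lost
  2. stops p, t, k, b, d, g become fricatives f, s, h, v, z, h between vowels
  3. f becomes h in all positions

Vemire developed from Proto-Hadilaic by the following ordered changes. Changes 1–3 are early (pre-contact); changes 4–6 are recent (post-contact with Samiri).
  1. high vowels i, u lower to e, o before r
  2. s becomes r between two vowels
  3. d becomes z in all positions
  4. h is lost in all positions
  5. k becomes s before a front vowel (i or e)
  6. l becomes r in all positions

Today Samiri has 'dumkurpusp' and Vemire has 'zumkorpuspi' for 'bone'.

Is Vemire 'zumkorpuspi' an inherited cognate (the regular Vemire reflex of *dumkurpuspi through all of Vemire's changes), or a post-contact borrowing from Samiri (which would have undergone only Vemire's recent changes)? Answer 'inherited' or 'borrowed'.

inherited

If inherited, *dumkurpuspi would pass through all of Vemire's changes:
Vemire: *dumkurpuspi
  dumkurpuspi → dumkorpuspi   [pre-rhotic lowering]
  dumkorpuspi (rule 2 does not apply)
  dumkorpuspi → zumkorpuspi   [unconditioned shift]
  zumkorpuspi (rule 4 does not apply)
  zumkorpuspi (rule 5 does not apply)
  zumkorpuspi (rule 6 does not apply)
  giving Vemire zumkorpuspi.
If borrowed from Samiri 'dumkurpusp' after the early changes, it would undergo only the recent ones:
  rule 4 (h-loss): no change (dumkurpusp)
  rule 5 (palatalisation): no change (dumkurpusp)
  rule 6 (unconditioned shift): no change (dumkurpusp)
  ⇒ as a loan: dumkurpusp
Vemire 'zumkorpuspi' matches the inherited outcome exactly, so it is an inherited cognate, not a loan.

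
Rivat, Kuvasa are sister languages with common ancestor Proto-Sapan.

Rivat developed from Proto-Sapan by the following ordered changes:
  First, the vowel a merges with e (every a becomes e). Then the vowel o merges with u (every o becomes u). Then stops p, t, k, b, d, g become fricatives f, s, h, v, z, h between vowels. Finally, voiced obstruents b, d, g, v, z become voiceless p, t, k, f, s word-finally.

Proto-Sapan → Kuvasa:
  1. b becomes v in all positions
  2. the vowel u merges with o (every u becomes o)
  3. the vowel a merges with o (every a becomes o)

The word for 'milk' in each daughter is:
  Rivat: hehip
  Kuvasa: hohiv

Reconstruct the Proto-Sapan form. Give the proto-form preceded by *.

*hahib

Position 2: Rivat has e, Kuvasa has o. Taking the neighbouring segments as reconstructed: Rivat e could go back to *a or *e; Kuvasa o could go back to *a or *o or *u — the one source consistent with every daughter is *a.
Position 5: Rivat has p, Kuvasa has v. Taking the neighbouring segments as reconstructed: Rivat p could go back to *p or *b; Kuvasa v could go back to *b or *v — the one source consistent with every daughter is *b.
This points to *hahib. Verify forward in each daughter:
Rivat: *hahib
  hahib → hehib   [vowel merger]
  hehib (rule 2 does not apply)
  hehib (rule 3 does not apply)
  hehib → hehip   [final devoicing]
  giving Rivat hehip.
Kuvasa: *hahib > hahiv > hohiv  (by unconditioned shift, vowel merger)
Only *hahib yields all of Rivat hehip, Kuvasa hohiv.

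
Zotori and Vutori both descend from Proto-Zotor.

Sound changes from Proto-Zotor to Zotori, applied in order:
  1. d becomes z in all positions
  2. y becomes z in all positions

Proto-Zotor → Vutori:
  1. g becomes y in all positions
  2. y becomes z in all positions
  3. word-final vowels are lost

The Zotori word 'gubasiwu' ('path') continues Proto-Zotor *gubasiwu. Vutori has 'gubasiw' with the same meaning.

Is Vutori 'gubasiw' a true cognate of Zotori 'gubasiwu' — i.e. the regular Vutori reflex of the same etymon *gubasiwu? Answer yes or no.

no

Derive the expected Vutori reflex of *gubasiwu:
Vutori: *gubasiwu
  gubasiwu → yubasiwu   [unconditioned shift]
  yubasiwu → zubasiwu   [unconditioned shift]
  zubasiwu → zubasiw   [apocope]
  giving Vutori zubasiw.
The regular Vutori reflex would be 'zubasiw', but the attested form is 'gubasiw'. The correspondence is irregular, so they are not cognates (the Vutori form has a different source).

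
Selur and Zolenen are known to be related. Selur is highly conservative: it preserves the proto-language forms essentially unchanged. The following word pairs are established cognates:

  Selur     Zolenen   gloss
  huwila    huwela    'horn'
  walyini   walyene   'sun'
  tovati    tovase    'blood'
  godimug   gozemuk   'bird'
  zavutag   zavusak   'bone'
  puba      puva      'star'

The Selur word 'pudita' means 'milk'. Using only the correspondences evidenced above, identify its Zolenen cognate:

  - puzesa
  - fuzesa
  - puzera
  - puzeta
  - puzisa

godimug ~ gozemuk — Selur d corresponds to Zolenen z between vowels (before a front vowel).
huwila ~ huwela — Selur i corresponds to Zolenen e after a consonant, before a consonant other than r, m, n, p, b, f, v.
zavutag ~ zavusak — Selur t corresponds to Zolenen s between vowels (before a back vowel).
Applying these to Selur 'pudita':
  pudita → puzita   (d→z between vowels (before a front vowel))
  puzita → puzeta   (i→e after a consonant, before a consonant other than r, m, n, p, b, f, v)
  puzeta → puzesa   (t→s between vowels (before a back vowel))
So the Zolenen cognate is 'puzesa'.

puzesa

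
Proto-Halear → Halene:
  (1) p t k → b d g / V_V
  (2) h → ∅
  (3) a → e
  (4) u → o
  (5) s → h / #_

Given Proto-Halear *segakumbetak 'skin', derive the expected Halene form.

Halene: *segakumbetak
  segakumbetak → segagumbedak   [intervocalic voicing]
  segagumbedak (rule 2 does not apply)
  segagumbedak → segegumbedek   [vowel merger]
  segegumbedek → segegombedek   [vowel merger]
  segegombedek → hegegombedek   [debuccalisation]
  giving Halene hegegombedek.

hegegombedek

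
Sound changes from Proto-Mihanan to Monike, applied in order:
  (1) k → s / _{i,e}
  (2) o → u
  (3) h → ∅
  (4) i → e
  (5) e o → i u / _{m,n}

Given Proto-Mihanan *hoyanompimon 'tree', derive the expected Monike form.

Monike: *hoyanompimon > huyanumpimun > uyanumpimun > uyanumpemun > uyanumpimun  (by vowel merger, h-loss, vowel merger, pre-nasal raising)

uyanumpimun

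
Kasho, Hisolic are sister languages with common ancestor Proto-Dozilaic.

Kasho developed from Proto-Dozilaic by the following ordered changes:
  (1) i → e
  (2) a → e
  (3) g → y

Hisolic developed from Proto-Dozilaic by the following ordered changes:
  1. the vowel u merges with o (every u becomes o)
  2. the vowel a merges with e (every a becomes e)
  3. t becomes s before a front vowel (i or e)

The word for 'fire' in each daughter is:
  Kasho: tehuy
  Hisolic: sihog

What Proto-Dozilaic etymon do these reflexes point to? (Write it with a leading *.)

Position 2: Kasho has e, Hisolic has i. Hisolic preserves i here (none of its changes turn any other segment into i), so the proto-segment is *i.
Position 5: Kasho has y, Hisolic has g. Hisolic preserves g here (none of its changes turn any other segment into g), so the proto-segment is *g.
Position 4: Kasho has u, Hisolic has o. Kasho preserves u here (none of its changes turn any other segment into u), so the proto-segment is *u.
This points to *tihug. Verify forward in each daughter:
Kasho: *tihug
  tihug → tehug   [vowel merger]
  tehug (rule 2 does not apply)
  tehug → tehuy   [unconditioned shift]
  giving Kasho tehuy.
Hisolic: *tihug > tihog > sihog  (by vowel merger, palatalisation)
Only *tihug yields all of Kasho tehuy, Hisolic sihog.

*tihug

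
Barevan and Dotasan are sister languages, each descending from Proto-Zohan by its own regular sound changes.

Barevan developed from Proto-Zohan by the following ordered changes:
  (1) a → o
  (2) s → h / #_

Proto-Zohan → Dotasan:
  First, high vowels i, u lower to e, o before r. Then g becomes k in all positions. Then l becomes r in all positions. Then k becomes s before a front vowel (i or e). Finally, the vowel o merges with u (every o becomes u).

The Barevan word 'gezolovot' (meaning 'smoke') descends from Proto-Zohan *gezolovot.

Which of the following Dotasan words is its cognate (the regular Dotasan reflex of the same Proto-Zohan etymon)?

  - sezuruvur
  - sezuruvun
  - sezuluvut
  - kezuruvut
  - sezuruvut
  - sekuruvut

sezuruvut

Dotasan: start from *gezolovot.
  rule 1: no change — gezolovot
  rule 2 (unconditioned shift): gezolovot → kezolovot
  rule 3 (unconditioned shift): kezolovot → kezorovot
  rule 4 (palatalisation): kezorovot → sezorovot
  rule 5 (vowel merger): sezorovot → sezuruvut
  ⇒ Dotasan sezuruvut
Only 'sezuruvut' matches the regular Dotasan development of *gezolovot.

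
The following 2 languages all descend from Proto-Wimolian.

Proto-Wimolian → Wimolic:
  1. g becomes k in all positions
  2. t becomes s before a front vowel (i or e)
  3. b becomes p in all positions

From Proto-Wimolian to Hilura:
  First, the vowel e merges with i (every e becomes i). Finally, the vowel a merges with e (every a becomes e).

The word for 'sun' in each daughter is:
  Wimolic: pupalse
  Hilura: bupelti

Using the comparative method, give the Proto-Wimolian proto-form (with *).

Position 1: Wimolic has p, Hilura has b. Hilura preserves b here (none of its changes turn any other segment into b), so the proto-segment is *b.
Position 6: Wimolic has s, Hilura has t. Hilura preserves t here (none of its changes turn any other segment into t), so the proto-segment is *t.
Position 7: Wimolic has e, Hilura has i. Wimolic preserves e here (none of its changes turn any other segment into e), so the proto-segment is *e.
This points to *bupalte. Verify forward in each daughter:
Wimolic: *bupalte > bupalse > pupalse  (by palatalisation, unconditioned shift)
Hilura: *bupalte > bupalti > bupelti  (by vowel merger, vowel merger)
Only *bupalte yields all of Wimolic pupalse, Hilura bupelti.

*bupalte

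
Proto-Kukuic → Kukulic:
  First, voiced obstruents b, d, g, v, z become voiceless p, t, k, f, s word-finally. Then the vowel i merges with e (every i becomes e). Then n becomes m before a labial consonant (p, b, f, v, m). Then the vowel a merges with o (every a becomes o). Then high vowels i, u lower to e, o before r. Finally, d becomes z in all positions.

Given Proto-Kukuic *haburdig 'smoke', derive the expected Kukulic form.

hoborzek

Kukulic: *haburdig
  haburdig → haburdik   [final devoicing]
  haburdik → haburdek   [vowel merger]
  haburdek (rule 3 does not apply)
  haburdek → hoburdek   [vowel merger]
  hoburdek → hobordek   [pre-rhotic lowering]
  hobordek → hoborzek   [unconditioned shift]
  giving Kukulic hoborzek.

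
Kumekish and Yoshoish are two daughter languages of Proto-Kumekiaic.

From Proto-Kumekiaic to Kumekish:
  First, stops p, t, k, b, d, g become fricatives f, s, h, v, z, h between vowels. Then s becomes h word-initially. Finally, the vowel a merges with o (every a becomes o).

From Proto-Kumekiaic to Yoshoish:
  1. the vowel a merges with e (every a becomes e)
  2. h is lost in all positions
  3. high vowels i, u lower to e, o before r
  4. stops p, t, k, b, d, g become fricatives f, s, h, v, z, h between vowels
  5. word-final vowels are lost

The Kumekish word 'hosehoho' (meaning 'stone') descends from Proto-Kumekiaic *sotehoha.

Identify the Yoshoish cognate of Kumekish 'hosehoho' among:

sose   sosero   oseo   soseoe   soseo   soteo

Yoshoish: *sotehoha > sotehohe > soteoe > soseoe > soseo  (by vowel merger, h-loss, intervocalic lenition, apocope)
The other candidates each miss or misapply at least one Yoshoish change.

soseo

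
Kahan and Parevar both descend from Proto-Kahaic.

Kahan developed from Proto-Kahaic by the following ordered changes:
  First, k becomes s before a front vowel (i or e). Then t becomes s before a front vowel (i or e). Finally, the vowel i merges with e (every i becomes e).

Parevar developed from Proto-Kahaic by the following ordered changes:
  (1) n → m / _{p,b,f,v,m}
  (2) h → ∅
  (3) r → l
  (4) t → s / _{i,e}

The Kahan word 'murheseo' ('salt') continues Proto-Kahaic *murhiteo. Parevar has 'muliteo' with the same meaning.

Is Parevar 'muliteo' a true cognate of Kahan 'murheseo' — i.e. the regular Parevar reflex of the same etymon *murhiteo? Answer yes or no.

no

Derive the expected Parevar reflex of *murhiteo:
Parevar: start from *murhiteo.
  rule 1: no change — murhiteo
  rule 2 (h-loss): murhiteo → muriteo
  rule 3 (unconditioned shift): muriteo → muliteo
  rule 4 (palatalisation): muliteo → muliseo
  ⇒ Parevar muliseo
The regular Parevar reflex would be 'muliseo', but the attested form is 'muliteo'. The correspondence is irregular, so they are not cognates (the Parevar form has a different source).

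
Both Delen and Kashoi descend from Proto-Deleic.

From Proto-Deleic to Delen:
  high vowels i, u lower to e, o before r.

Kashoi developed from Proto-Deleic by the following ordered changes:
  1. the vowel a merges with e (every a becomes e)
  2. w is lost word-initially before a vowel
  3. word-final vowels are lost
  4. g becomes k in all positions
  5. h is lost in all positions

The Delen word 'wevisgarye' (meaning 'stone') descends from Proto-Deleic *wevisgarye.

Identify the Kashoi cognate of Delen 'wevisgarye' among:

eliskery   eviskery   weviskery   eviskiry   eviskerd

eviskery

Kashoi: *wevisgarye > wevisgerye > evisgerye > evisgery > eviskery  (by vowel merger, glide loss, apocope, unconditioned shift)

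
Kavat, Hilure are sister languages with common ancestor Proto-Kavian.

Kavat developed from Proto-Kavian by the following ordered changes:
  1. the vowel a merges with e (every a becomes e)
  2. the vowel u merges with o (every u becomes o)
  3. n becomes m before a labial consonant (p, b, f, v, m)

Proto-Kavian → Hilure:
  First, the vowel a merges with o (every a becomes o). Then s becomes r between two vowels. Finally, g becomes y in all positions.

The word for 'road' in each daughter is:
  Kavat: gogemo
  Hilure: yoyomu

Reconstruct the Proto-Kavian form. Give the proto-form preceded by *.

Position 4: Kavat has e, Hilure has o. Taking the neighbouring segments as reconstructed: Kavat e could go back to *a or *e; Hilure o could go back to *a or *o — the one source consistent with every daughter is *a.
Position 3: Kavat has g, Hilure has y. Kavat preserves g here (none of its changes turn any other segment into g), so the proto-segment is *g.
Position 6: Kavat has o, Hilure has u. Hilure preserves u here (none of its changes turn any other segment into u), so the proto-segment is *u.
Continuing position by position gives *gogamu; check it forward:
Kavat: *gogamu
  gogamu → gogemu   [vowel merger]
  gogemu → gogemo   [vowel merger]
  gogemo (rule 3 does not apply)
  giving Kavat gogemo.
Hilure: *gogamu
  gogamu → gogomu   [vowel merger]
  gogomu (rule 2 does not apply)
  gogomu → yoyomu   [unconditioned shift]
  giving Hilure yoyomu.
Only *gogamu yields all of Kavat gogemo, Hilure yoyomu.

*gogamu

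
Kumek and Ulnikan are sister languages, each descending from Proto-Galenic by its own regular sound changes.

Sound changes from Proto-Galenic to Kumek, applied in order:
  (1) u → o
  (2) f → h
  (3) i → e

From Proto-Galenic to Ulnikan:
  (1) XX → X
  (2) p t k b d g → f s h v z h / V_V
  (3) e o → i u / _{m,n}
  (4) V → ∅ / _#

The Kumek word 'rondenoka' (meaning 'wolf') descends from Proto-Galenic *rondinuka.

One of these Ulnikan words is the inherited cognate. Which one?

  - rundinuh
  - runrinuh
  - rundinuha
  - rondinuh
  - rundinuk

Ulnikan: *rondinuka > rondinuha > rundinuha > rundinuh  (by intervocalic lenition, pre-nasal raising, apocope)

rundinuh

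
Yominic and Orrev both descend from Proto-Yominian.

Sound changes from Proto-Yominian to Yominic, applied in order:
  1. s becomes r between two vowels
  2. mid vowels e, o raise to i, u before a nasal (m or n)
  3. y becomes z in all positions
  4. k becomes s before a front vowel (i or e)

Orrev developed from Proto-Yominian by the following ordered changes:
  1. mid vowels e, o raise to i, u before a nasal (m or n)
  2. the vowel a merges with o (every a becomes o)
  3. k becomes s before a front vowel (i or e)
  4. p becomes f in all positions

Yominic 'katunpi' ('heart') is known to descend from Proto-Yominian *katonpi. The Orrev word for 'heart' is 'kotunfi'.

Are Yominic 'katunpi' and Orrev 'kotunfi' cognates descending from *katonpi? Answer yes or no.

yes

Derive the expected Orrev reflex of *katonpi:
Orrev: start from *katonpi.
  rule 1 (pre-nasal raising): katonpi → katunpi
  rule 2 (vowel merger): katunpi → kotunpi
  rule 3: no change — kotunpi
  rule 4 (unconditioned shift): kotunpi → kotunfi
  ⇒ Orrev kotunfi
Orrev 'kotunfi' matches the regular reflex exactly, so the pair is cognate.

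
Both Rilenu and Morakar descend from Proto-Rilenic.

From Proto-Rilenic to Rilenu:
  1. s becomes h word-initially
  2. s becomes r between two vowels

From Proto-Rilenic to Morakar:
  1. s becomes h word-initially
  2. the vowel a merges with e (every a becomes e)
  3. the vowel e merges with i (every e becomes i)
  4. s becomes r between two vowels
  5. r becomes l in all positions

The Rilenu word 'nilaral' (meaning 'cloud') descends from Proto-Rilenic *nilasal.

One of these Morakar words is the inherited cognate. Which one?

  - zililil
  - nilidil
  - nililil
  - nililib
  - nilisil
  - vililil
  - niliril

Morakar: start from *nilasal.
  rule 1: no change — nilasal
  rule 2 (vowel merger): nilasal → nilesel
  rule 3 (vowel merger): nilesel → nilisil
  rule 4 (rhotacism): nilisil → niliril
  rule 5 (unconditioned shift): niliril → nililil
  ⇒ Morakar nililil

nililil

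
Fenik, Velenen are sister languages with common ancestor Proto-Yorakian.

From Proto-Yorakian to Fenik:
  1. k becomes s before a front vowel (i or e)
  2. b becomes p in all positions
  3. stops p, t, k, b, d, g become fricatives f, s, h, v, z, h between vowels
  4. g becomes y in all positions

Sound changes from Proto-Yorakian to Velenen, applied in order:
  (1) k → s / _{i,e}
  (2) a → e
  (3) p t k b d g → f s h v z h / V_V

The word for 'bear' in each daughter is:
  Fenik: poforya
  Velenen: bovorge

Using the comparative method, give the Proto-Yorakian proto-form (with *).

Position 6: Fenik has y, Velenen has g. Velenen preserves g here (none of its changes turn any other segment into g), so the proto-segment is *g.
Position 7: Fenik has a, Velenen has e. Fenik preserves a here (none of its changes turn any other segment into a), so the proto-segment is *a.
Continuing position by position gives *boborga; check it forward:
Fenik: *boborga
  boborga (rule 1 does not apply)
  boborga → poporga   [unconditioned shift]
  poporga → poforga   [intervocalic lenition]
  poforga → poforya   [unconditioned shift]
  giving Fenik poforya.
Velenen: *boborga > boborge > bovorge  (by vowel merger, intervocalic lenition)
Only *boborga yields all of Fenik poforya, Velenen bovorge.

*boborga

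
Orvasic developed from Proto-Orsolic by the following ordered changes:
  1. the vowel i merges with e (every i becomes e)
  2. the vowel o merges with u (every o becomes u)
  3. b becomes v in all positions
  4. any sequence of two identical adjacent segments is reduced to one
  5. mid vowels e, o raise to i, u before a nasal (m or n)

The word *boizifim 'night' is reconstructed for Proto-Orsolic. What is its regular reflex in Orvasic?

Orvasic: start from *boizifim.
  rule 1 (vowel merger): boizifim → boezefem
  rule 2 (vowel merger): boezefem → buezefem
  rule 3 (unconditioned shift): buezefem → vuezefem
  rule 4: no change — vuezefem
  rule 5 (pre-nasal raising): vuezefem → vuezefim
  ⇒ Orvasic vuezefim

vuezefim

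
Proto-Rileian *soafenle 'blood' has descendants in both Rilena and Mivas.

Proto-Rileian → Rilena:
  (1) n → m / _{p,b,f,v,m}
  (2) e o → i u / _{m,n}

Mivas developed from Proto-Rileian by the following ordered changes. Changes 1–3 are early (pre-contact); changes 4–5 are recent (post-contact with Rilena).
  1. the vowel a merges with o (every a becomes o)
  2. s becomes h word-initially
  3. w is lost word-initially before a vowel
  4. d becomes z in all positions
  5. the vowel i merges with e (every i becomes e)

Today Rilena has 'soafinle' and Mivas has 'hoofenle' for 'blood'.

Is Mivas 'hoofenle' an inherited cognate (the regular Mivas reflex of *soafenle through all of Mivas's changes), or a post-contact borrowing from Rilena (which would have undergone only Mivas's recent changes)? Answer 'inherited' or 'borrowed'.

inherited

If inherited, *soafenle would pass through all of Mivas's changes:
Mivas: *soafenle > soofenle > hoofenle  (by vowel merger, debuccalisation)
If borrowed from Rilena 'soafinle' after the early changes, it would undergo only the recent ones:
  rule 4 (unconditioned shift): no change (soafinle)
  rule 5 (vowel merger): soafinle → soafenle
  ⇒ as a loan: soafenle
Mivas 'hoofenle' matches the inherited outcome exactly, so it is an inherited cognate, not a loan.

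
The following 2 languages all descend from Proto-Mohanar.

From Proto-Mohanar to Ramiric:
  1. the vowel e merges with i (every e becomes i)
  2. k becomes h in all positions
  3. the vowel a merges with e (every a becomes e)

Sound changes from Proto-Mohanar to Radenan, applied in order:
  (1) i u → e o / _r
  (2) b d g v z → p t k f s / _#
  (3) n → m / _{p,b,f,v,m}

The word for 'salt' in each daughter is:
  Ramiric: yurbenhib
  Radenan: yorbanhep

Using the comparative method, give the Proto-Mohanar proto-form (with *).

Position 5: Ramiric has e, Radenan has a. Radenan preserves a here (none of its changes turn any other segment into a), so the proto-segment is *a.
Position 9: Ramiric has b, Radenan has p. Ramiric preserves b here (none of its changes turn any other segment into b), so the proto-segment is *b.
This points to *yurbanheb. Verify forward in each daughter:
Ramiric: start from *yurbanheb.
  rule 1 (vowel merger): yurbanheb → yurbanhib
  rule 2: no change — yurbanhib
  rule 3 (vowel merger): yurbanhib → yurbenhib
  ⇒ Ramiric yurbenhib
Radenan: *yurbanheb
  yurbanheb → yorbanheb   [pre-rhotic lowering]
  yorbanheb → yorbanhep   [final devoicing]
  yorbanhep (rule 3 does not apply)
  giving Radenan yorbanhep.
Only *yurbanheb yields all of Ramiric yurbenhib, Radenan yorbanhep.

*yurbanheb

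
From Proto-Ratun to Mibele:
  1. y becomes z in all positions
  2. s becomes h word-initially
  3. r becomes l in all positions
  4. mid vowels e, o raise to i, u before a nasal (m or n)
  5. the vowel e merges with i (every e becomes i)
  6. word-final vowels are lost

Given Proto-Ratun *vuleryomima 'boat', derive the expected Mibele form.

Mibele: *vuleryomima > vulerzomima > vulelzomima > vulelzumima > vulilzumima > vulilzumim  (by unconditioned shift, unconditioned shift, pre-nasal raising, vowel merger, apocope)

vulilzumim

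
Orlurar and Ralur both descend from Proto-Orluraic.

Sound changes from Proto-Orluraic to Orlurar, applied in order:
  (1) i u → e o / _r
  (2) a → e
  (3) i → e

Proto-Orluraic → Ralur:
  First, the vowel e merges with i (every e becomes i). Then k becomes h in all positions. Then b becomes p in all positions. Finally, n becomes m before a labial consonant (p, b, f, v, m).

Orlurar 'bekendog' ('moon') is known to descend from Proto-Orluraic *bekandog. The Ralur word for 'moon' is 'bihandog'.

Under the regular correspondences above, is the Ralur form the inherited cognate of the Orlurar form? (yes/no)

no

Derive the expected Ralur reflex of *bekandog:
Ralur: *bekandog
  bekandog → bikandog   [vowel merger]
  bikandog → bihandog   [unconditioned shift]
  bihandog → pihandog   [unconditioned shift]
  pihandog (rule 4 does not apply)
  giving Ralur pihandog.
The regular Ralur reflex would be 'pihandog', but the attested form is 'bihandog'. The correspondence is irregular, so they are not cognates (the Ralur form has a different source).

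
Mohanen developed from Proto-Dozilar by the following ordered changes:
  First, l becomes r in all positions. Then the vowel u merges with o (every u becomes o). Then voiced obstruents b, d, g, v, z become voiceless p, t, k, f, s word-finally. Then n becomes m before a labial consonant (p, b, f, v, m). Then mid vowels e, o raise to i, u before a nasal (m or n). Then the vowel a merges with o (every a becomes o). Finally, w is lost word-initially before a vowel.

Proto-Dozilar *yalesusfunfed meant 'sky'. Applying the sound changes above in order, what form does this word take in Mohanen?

yoresosfumfet

Mohanen: start from *yalesusfunfed.
  rule 1 (unconditioned shift): yalesusfunfed → yaresusfunfed
  rule 2 (vowel merger): yaresusfunfed → yaresosfonfed
  rule 3 (final devoicing): yaresosfonfed → yaresosfonfet
  rule 4 (nasal place assimilation): yaresosfonfet → yaresosfomfet
  rule 5 (pre-nasal raising): yaresosfomfet → yaresosfumfet
  rule 6 (vowel merger): yaresosfumfet → yoresosfumfet
  rule 7: no change — yoresosfumfet
  ⇒ Mohanen yoresosfumfet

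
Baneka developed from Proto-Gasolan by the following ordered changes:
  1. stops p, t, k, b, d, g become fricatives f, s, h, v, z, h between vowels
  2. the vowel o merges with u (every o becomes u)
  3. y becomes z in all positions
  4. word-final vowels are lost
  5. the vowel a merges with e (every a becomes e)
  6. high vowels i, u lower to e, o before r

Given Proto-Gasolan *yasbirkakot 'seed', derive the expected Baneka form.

Baneka: *yasbirkakot
  yasbirkakot → yasbirkahot   [intervocalic lenition]
  yasbirkahot → yasbirkahut   [vowel merger]
  yasbirkahut → zasbirkahut   [unconditioned shift]
  zasbirkahut (rule 4 does not apply)
  zasbirkahut → zesbirkehut   [vowel merger]
  zesbirkehut → zesberkehut   [pre-rhotic lowering]
  giving Baneka zesberkehut.

zesberkehut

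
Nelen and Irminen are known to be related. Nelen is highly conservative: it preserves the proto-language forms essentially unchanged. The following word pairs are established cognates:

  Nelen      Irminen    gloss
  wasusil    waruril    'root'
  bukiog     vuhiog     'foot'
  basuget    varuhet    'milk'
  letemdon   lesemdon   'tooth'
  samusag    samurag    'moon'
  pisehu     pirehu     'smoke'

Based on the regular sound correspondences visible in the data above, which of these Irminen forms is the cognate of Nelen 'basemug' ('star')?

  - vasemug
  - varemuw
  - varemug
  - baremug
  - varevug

varemug

basuget ~ varuhet — Nelen b corresponds to Irminen v word-initially before a back vowel.
pisehu ~ pirehu — Nelen s corresponds to Irminen r between vowels (before a front vowel).
Applying these to Nelen 'basemug':
  basemug → vasemug   (b→v word-initially before a back vowel)
  vasemug → varemug   (s→r between vowels (before a front vowel))
So the Irminen cognate is 'varemug'.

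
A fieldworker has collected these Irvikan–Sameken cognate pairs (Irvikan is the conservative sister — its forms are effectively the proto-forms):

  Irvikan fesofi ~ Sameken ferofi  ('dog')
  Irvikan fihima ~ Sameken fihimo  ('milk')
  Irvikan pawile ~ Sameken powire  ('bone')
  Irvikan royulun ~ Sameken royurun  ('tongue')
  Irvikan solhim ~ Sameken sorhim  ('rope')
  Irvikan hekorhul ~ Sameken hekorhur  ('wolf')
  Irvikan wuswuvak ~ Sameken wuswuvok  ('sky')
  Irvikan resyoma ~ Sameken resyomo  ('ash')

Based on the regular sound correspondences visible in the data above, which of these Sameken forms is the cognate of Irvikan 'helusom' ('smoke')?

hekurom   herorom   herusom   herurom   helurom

royulun ~ royurun — Irvikan l corresponds to Sameken r between vowels (before a back vowel).
fesofi ~ ferofi — Irvikan s corresponds to Sameken r between vowels (before a back vowel).
Applying these to Irvikan 'helusom':
  helusom → herusom   (l→r between vowels (before a back vowel))
  herusom → herurom   (s→r between vowels (before a back vowel))
So the Sameken cognate is 'herurom'.

herurom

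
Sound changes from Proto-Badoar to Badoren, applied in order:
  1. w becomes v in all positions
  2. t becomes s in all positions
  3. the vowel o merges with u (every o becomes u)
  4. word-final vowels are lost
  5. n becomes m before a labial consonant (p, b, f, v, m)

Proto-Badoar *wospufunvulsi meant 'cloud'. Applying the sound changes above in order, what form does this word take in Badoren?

Badoren: *wospufunvulsi
  wospufunvulsi → vospufunvulsi   [unconditioned shift]
  vospufunvulsi (rule 2 does not apply)
  vospufunvulsi → vuspufunvulsi   [vowel merger]
  vuspufunvulsi → vuspufunvuls   [apocope]
  vuspufunvuls → vuspufumvuls   [nasal place assimilation]
  giving Badoren vuspufumvuls.

vuspufumvuls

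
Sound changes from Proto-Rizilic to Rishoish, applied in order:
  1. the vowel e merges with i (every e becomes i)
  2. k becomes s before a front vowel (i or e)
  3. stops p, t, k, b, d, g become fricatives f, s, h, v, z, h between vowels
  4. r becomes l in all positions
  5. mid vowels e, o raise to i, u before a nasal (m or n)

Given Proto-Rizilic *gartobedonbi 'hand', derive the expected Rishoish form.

Rishoish: *gartobedonbi
  gartobedonbi → gartobidonbi   [vowel merger]
  gartobidonbi (rule 2 does not apply)
  gartobidonbi → gartovizonbi   [intervocalic lenition]
  gartovizonbi → galtovizonbi   [unconditioned shift]
  galtovizonbi → galtovizunbi   [pre-nasal raising]
  giving Rishoish galtovizunbi.

galtovizunbi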